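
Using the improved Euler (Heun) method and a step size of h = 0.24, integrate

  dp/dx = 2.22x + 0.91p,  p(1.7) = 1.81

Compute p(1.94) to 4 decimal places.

Heun: k1 = f(x_n, p_n); k2 = f(x_n + h, p_n + h·k1); p_{n+1} = p_n + (h/2)·(k1 + k2).
x=1.700000, p=1.810000:
  k1 = f(1.700000, 1.810000) = 5.421100
  k2 = f(1.940000, 3.111064) = 7.137868
  p ← 1.810000 + (0.24/2)·(5.421100 + 7.137868) = 3.317076
p(1.94) ≈ 3.3171

3.3171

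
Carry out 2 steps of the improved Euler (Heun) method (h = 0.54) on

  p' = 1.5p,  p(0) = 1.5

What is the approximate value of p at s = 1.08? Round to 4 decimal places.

Heun: k1 = f(s_n, p_n); k2 = f(s_n + h, p_n + h·k1); p_{n+1} = p_n + (h/2)·(k1 + k2).
s=0.000000, p=1.500000:
  k1 = f(0.000000, 1.500000) = 2.250000
  k2 = f(0.540000, 2.715000) = 4.072500
  p ← 1.500000 + (0.54/2)·(2.250000 + 4.072500) = 3.207075
s=0.540000, p=3.207075:
  k1 = f(0.540000, 3.207075) = 4.810613
  k2 = f(1.080000, 5.804806) = 8.707209
  p ← 3.207075 + (0.54/2)·(4.810613 + 8.707209) = 6.856887
p(1.08) ≈ 6.8569

6.8569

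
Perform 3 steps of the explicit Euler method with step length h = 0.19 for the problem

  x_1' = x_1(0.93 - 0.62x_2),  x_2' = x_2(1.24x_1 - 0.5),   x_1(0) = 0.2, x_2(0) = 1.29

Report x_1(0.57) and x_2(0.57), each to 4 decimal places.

Euler on (x_1,x_2): x_1_{n+1} = x_1_n + h·x_1', x_2_{n+1} = x_2_n + h·x_2'.
0.000000: (0.200000, 1.290000); f=(0.026040, -0.325080) → (0.204948, 1.228235)
0.190000: (0.204948, 1.228235); f=(0.034533, -0.301980) → (0.211509, 1.170859)
0.380000: (0.211509, 1.170859); f=(0.043162, -0.278347) → (0.219710, 1.117973)
(x_1(0.57), x_2(0.57)) ≈ (0.2197, 1.1180)

0.2197, 1.1180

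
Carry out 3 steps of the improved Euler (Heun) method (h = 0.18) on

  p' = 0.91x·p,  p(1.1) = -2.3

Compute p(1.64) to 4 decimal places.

Heun: k1 = f(x_n, p_n); k2 = f(x_n + h, p_n + h·k1); p_{n+1} = p_n + (h/2)·(k1 + k2).
x=1.100000, p=-2.300000:
  k1 = f(1.100000, -2.300000) = -2.302300
  k2 = f(1.280000, -2.714414) = -3.161749
  p ← -2.300000 + (0.18/2)·(-2.302300 + (-3.161749)) = -2.791764
x=1.280000, p=-2.791764:
  k1 = f(1.280000, -2.791764) = -3.251847
  k2 = f(1.460000, -3.377097) = -4.486811
  p ← -2.791764 + (0.18/2)·(-3.251847 + (-4.486811)) = -3.488244
x=1.460000, p=-3.488244:
  k1 = f(1.460000, -3.488244) = -4.634481
  k2 = f(1.640000, -4.322450) = -6.450825
  p ← -3.488244 + (0.18/2)·(-4.634481 + (-6.450825)) = -4.485921
p(1.64) ≈ -4.4859

-4.4859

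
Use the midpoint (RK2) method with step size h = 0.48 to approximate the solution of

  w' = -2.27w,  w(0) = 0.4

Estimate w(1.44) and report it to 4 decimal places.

Midpoint: k1 = f(x_n, w_n); k2 = f(x_n + h/2, w_n + (h/2)·k1); w_{n+1} = w_n + h·k2.
x=0.000000, w=0.400000:
  k1 = f(0.000000, 0.400000) = -0.908000
  k2 = f(0.240000, 0.182080) = -0.413322
  w ← 0.400000 + 0.48·(-0.413322) = 0.201606
x=0.480000, w=0.201606:
  k1 = f(0.480000, 0.201606) = -0.457645
  k2 = f(0.720000, 0.091771) = -0.208320
  w ← 0.201606 + 0.48·(-0.208320) = 0.101612
x=0.960000, w=0.101612:
  k1 = f(0.960000, 0.101612) = -0.230659
  k2 = f(1.200000, 0.046254) = -0.104996
  w ← 0.101612 + 0.48·(-0.104996) = 0.051214
w(1.44) ≈ 0.0512

0.0512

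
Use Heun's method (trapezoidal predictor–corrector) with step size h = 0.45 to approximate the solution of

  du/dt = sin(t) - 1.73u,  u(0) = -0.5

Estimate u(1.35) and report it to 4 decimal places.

0.3172

Heun: k1 = f(t_n, u_n); k2 = f(t_n + h, u_n + h·k1); u_{n+1} = u_n + (h/2)·(k1 + k2).
t=0.000000, u=-0.500000:
  k1 = f(0.000000, -0.500000) = 0.865000
  k2 = f(0.450000, -0.110750) = 0.626563
  u ← -0.500000 + (0.45/2)·(0.865000 + 0.626563) = -0.164398
t=0.450000, u=-0.164398:
  k1 = f(0.450000, -0.164398) = 0.719375
  k2 = f(0.900000, 0.159320) = 0.507703
  u ← -0.164398 + (0.45/2)·(0.719375 + 0.507703) = 0.111694
t=0.900000, u=0.111694:
  k1 = f(0.900000, 0.111694) = 0.590096
  k2 = f(1.350000, 0.377237) = 0.323103
  u ← 0.111694 + (0.45/2)·(0.590096 + 0.323103) = 0.317164
u(1.35) ≈ 0.3172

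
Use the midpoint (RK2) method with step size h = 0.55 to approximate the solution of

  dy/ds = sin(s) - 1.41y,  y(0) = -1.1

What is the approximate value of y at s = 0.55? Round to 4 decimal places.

Midpoint: k1 = f(s_n, y_n); k2 = f(s_n + h/2, y_n + (h/2)·k1); y_{n+1} = y_n + h·k2.
s=0.000000, y=-1.100000:
  k1 = f(0.000000, -1.100000) = 1.551000
  k2 = f(0.275000, -0.673475) = 1.221147
  y ← -1.100000 + 0.55·1.221147 = -0.428369
y(0.55) ≈ -0.4284

-0.4284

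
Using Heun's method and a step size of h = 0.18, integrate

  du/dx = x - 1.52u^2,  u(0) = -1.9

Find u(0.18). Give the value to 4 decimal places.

-3.5184

Heun: k1 = f(x_n, u_n); k2 = f(x_n + h, u_n + h·k1); u_{n+1} = u_n + (h/2)·(k1 + k2).
x=0.000000, u=-1.900000:
  k1 = f(0.000000, -1.900000) = -5.487200
  k2 = f(0.180000, -2.887696) = -12.494958
  u ← -1.900000 + (0.18/2)·(-5.487200 + (-12.494958)) = -3.518394
u(0.18) ≈ -3.5184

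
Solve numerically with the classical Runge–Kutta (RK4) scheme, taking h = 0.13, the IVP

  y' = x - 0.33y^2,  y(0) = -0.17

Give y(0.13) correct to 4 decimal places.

RK4: k1 = f(x_n, y_n); k2 = f(x_n + h/2, y_n + (h/2)·k1); k3 = f(x_n + h/2, y_n + (h/2)·k2); k4 = f(x_n + h, y_n + h·k3); y_{n+1} = y_n + (h/6)·(k1 + 2k2 + 2k3 + k4).
x=0.000000, y=-0.170000:
  k1 = f(0.000000, -0.170000) = -0.009537
  k2 = f(0.065000, -0.170620) = 0.055393
  k3 = f(0.065000, -0.166399) = 0.055863
  k4 = f(0.130000, -0.162738) = 0.121260
  y ← -0.170000 + (0.13/6)·(k1 + 2k2 + 2k3 + k4) = -0.162758
y(0.13) ≈ -0.1628

-0.1628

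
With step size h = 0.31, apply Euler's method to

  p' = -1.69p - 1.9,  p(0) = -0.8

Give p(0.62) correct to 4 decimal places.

-1.0508

Euler: p_{n+1} = p_n + h·f(x_n, p_n).
x=0.000000, p=-0.800000: f=-0.548000 → p ← -0.800000 + 0.31·(-0.548000) = -0.969880
x=0.310000, p=-0.969880: f=-0.260903 → p ← -0.969880 + 0.31·(-0.260903) = -1.050760
p(0.62) ≈ -1.0508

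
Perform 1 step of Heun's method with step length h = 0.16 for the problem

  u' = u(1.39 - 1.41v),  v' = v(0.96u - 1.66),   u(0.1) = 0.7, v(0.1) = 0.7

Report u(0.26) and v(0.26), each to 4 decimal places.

0.7559, 0.6001

Heun on (u,v): k1 = f(t_n, state_n); k2 = f(t_n + h, state_n + h·k1); state_{n+1} = state_n + (h/2)·(k1 + k2).
0.100000: (0.700000, 0.700000)
  k1 = (0.282100, -0.691600)
  predictor → (0.745136, 0.589344)
  k2 = (0.416550, -0.556735)
  → (0.755892, 0.600133)
(u(0.26), v(0.26)) ≈ (0.7559, 0.6001)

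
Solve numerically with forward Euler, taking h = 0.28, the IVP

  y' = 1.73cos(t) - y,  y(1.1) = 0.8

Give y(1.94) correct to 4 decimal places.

Euler: y_{n+1} = y_n + h·f(t_n, y_n).
t=1.100000, y=0.800000: f=-0.015279 → y ← 0.800000 + 0.28·(-0.015279) = 0.795722
t=1.380000, y=0.795722: f=-0.467643 → y ← 0.795722 + 0.28·(-0.467643) = 0.664782
t=1.660000, y=0.664782: f=-0.818900 → y ← 0.664782 + 0.28·(-0.818900) = 0.435490
y(1.94) ≈ 0.4355

0.4355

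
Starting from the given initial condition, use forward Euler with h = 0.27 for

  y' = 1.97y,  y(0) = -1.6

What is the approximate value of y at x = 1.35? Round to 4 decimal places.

-13.4981

Euler: y_{n+1} = y_n + h·f(x_n, y_n).
x=0.000000, y=-1.600000: f=-3.152000 → y ← -1.600000 + 0.27·(-3.152000) = -2.451040
x=0.270000, y=-2.451040: f=-4.828549 → y ← -2.451040 + 0.27·(-4.828549) = -3.754748
x=0.540000, y=-3.754748: f=-7.396854 → y ← -3.754748 + 0.27·(-7.396854) = -5.751899
x=0.810000, y=-5.751899: f=-11.331240 → y ← -5.751899 + 0.27·(-11.331240) = -8.811334
x=1.080000, y=-8.811334: f=-17.358327 → y ← -8.811334 + 0.27·(-17.358327) = -13.498082
y(1.35) ≈ -13.4981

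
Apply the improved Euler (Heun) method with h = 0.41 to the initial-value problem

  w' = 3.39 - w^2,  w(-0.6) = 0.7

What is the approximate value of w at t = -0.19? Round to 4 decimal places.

1.2579

Heun: k1 = f(t_n, w_n); k2 = f(t_n + h, w_n + h·k1); w_{n+1} = w_n + (h/2)·(k1 + k2).
t=-0.600000, w=0.700000:
  k1 = f(-0.600000, 0.700000) = 2.900000
  k2 = f(-0.190000, 1.889000) = -0.178321
  w ← 0.700000 + (0.41/2)·(2.900000 + (-0.178321)) = 1.257944
w(-0.19) ≈ 1.2579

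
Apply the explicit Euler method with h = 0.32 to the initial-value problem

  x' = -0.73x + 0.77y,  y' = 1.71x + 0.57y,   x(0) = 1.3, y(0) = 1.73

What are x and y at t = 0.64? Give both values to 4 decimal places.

Euler on (x,y): x_{n+1} = x_n + h·x', y_{n+1} = y_n + h·y'.
0.000000: (1.300000, 1.730000); f=(0.383100, 3.209100) → (1.422592, 2.756912)
0.320000: (1.422592, 2.756912); f=(1.084330, 4.004072) → (1.769578, 4.038215)
(x(0.64), y(0.64)) ≈ (1.7696, 4.0382)

1.7696, 4.0382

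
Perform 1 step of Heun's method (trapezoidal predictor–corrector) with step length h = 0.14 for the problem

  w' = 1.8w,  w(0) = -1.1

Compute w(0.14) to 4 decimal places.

-1.4121

Heun: k1 = f(x_n, w_n); k2 = f(x_n + h, w_n + h·k1); w_{n+1} = w_n + (h/2)·(k1 + k2).
x=0.000000, w=-1.100000:
  k1 = f(0.000000, -1.100000) = -1.980000
  k2 = f(0.140000, -1.377200) = -2.478960
  w ← -1.100000 + (0.14/2)·(-1.980000 + (-2.478960)) = -1.412127
w(0.14) ≈ -1.4121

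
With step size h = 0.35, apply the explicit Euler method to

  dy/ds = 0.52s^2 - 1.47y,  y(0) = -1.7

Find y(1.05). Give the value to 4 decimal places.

Euler: y_{n+1} = y_n + h·f(s_n, y_n).
s=0.000000, y=-1.700000: f=2.499000 → y ← -1.700000 + 0.35·2.499000 = -0.825350
s=0.350000, y=-0.825350: f=1.276964 → y ← -0.825350 + 0.35·1.276964 = -0.378412
s=0.700000, y=-0.378412: f=0.811066 → y ← -0.378412 + 0.35·0.811066 = -0.094539
y(1.05) ≈ -0.0945

-0.0945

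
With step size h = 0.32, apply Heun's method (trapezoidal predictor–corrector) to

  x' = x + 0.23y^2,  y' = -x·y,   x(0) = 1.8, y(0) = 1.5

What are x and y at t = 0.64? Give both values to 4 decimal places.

Heun on (x,y): k1 = f(t_n, state_n); k2 = f(t_n + h, state_n + h·k1); state_{n+1} = state_n + (h/2)·(k1 + k2).
0.000000: (1.800000, 1.500000)
  k1 = (2.317500, -2.700000)
  predictor → (2.541600, 0.636000)
  k2 = (2.634634, -1.616458)
  → (2.592341, 0.809367)
0.320000: (2.592341, 0.809367)
  k1 = (2.743009, -2.098155)
  predictor → (3.470104, 0.137957)
  k2 = (3.474482, -0.478726)
  → (3.587140, 0.397066)
(x(0.64), y(0.64)) ≈ (3.5871, 0.3971)

3.5871, 0.3971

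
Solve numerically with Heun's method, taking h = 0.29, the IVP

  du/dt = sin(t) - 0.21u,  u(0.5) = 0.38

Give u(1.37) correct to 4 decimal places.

0.9391

Heun: k1 = f(t_n, u_n); k2 = f(t_n + h, u_n + h·k1); u_{n+1} = u_n + (h/2)·(k1 + k2).
t=0.500000, u=0.380000:
  k1 = f(0.500000, 0.380000) = 0.399626
  k2 = f(0.790000, 0.495891) = 0.606216
  u ← 0.380000 + (0.29/2)·(0.399626 + 0.606216) = 0.525847
t=0.790000, u=0.525847:
  k1 = f(0.790000, 0.525847) = 0.599925
  k2 = f(1.080000, 0.699825) = 0.734994
  u ← 0.525847 + (0.29/2)·(0.599925 + 0.734994) = 0.719410
t=1.080000, u=0.719410:
  k1 = f(1.080000, 0.719410) = 0.730882
  k2 = f(1.370000, 0.931366) = 0.784321
  u ← 0.719410 + (0.29/2)·(0.730882 + 0.784321) = 0.939115
u(1.37) ≈ 0.9391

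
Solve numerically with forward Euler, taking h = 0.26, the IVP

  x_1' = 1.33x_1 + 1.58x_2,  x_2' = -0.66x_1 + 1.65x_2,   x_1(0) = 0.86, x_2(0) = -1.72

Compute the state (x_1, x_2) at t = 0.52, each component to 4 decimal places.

Euler on (x_1,x_2): x_1_{n+1} = x_1_n + h·x_1', x_2_{n+1} = x_2_n + h·x_2'.
0.000000: (0.860000, -1.720000); f=(-1.573800, -3.405600) → (0.450812, -2.605456)
0.260000: (0.450812, -2.605456); f=(-3.517041, -4.596538) → (-0.463619, -3.800556)
(x_1(0.52), x_2(0.52)) ≈ (-0.4636, -3.8006)

-0.4636, -3.8006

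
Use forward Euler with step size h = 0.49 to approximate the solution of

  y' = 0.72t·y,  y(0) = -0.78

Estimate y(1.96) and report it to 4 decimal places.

Euler: y_{n+1} = y_n + h·f(t_n, y_n).
t=0.000000, y=-0.780000: f=0.000000 → y ← -0.780000 + 0.49·0.000000 = -0.780000
t=0.490000, y=-0.780000: f=-0.275184 → y ← -0.780000 + 0.49·(-0.275184) = -0.914840
t=0.980000, y=-0.914840: f=-0.645511 → y ← -0.914840 + 0.49·(-0.645511) = -1.231141
t=1.470000, y=-1.231141: f=-1.303039 → y ← -1.231141 + 0.49·(-1.303039) = -1.869630
y(1.96) ≈ -1.8696

-1.8696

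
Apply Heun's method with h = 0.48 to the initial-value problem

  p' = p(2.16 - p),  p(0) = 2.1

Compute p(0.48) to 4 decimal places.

2.1300

Heun: k1 = f(t_n, p_n); k2 = f(t_n + h, p_n + h·k1); p_{n+1} = p_n + (h/2)·(k1 + k2).
t=0.000000, p=2.100000:
  k1 = f(0.000000, 2.100000) = 0.126000
  k2 = f(0.480000, 2.160480) = -0.001037
  p ← 2.100000 + (0.48/2)·(0.126000 + (-0.001037)) = 2.129991
p(0.48) ≈ 2.1300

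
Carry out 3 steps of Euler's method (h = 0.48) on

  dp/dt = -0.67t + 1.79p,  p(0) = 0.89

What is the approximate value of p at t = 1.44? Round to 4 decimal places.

5.1239

Euler: p_{n+1} = p_n + h·f(t_n, p_n).
t=0.000000, p=0.890000: f=1.593100 → p ← 0.890000 + 0.48·1.593100 = 1.654688
t=0.480000, p=1.654688: f=2.640292 → p ← 1.654688 + 0.48·2.640292 = 2.922028
t=0.960000, p=2.922028: f=4.587230 → p ← 2.922028 + 0.48·4.587230 = 5.123898
p(1.44) ≈ 5.1239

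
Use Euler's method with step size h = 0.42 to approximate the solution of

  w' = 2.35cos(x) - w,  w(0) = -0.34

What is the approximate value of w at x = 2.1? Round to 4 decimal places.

Euler: w_{n+1} = w_n + h·f(x_n, w_n).
x=0.000000, w=-0.340000: f=2.690000 → w ← -0.340000 + 0.42·2.690000 = 0.789800
x=0.420000, w=0.789800: f=1.355959 → w ← 0.789800 + 0.42·1.355959 = 1.359303
x=0.840000, w=1.359303: f=0.209235 → w ← 1.359303 + 0.42·0.209235 = 1.447181
x=1.260000, w=1.447181: f=-0.728512 → w ← 1.447181 + 0.42·(-0.728512) = 1.141207
x=1.680000, w=1.141207: f=-1.397325 → w ← 1.141207 + 0.42·(-1.397325) = 0.554330
w(2.1) ≈ 0.5543

0.5543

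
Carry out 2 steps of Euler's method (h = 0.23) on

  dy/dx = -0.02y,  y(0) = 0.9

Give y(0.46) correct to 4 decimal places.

Euler: y_{n+1} = y_n + h·f(x_n, y_n).
x=0.000000, y=0.900000: f=-0.018000 → y ← 0.900000 + 0.23·(-0.018000) = 0.895860
x=0.230000, y=0.895860: f=-0.017917 → y ← 0.895860 + 0.23·(-0.017917) = 0.891739
y(0.46) ≈ 0.8917

0.8917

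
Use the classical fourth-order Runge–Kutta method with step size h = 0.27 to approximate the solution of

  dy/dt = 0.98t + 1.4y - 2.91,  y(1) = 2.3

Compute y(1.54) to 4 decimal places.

3.5276

RK4: k1 = f(t_n, y_n); k2 = f(t_n + h/2, y_n + (h/2)·k1); k3 = f(t_n + h/2, y_n + (h/2)·k2); k4 = f(t_n + h, y_n + h·k3); y_{n+1} = y_n + (h/6)·(k1 + 2k2 + 2k3 + k4).
t=1.000000, y=2.300000:
  k1 = f(1.000000, 2.300000) = 1.290000
  k2 = f(1.135000, 2.474150) = 1.666110
  k3 = f(1.135000, 2.524925) = 1.737195
  k4 = f(1.270000, 2.769043) = 2.211260
  y ← 2.300000 + (0.27/6)·(k1 + 2k2 + 2k3 + k4) = 2.763854
t=1.270000, y=2.763854:
  k1 = f(1.270000, 2.763854) = 2.203996
  k2 = f(1.405000, 3.061394) = 2.752851
  k3 = f(1.405000, 3.135489) = 2.856585
  k4 = f(1.540000, 3.535132) = 3.548385
  y ← 2.763854 + (0.27/6)·(k1 + 2k2 + 2k3 + k4) = 3.527560
y(1.54) ≈ 3.5276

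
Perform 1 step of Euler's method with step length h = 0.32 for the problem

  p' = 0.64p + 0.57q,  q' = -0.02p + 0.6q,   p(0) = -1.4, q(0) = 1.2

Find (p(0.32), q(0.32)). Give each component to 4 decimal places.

-1.4678, 1.4394

Euler on (p,q): p_{n+1} = p_n + h·p', q_{n+1} = q_n + h·q'.
0.000000: (-1.400000, 1.200000); f=(-0.212000, 0.748000) → (-1.467840, 1.439360)
(p(0.32), q(0.32)) ≈ (-1.4678, 1.4394)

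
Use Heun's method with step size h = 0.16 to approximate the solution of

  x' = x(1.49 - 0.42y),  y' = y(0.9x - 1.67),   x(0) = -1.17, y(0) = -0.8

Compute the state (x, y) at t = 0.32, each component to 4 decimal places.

-2.0066, -0.3174

Heun on (x,y): k1 = f(t_n, state_n); k2 = f(t_n + h, state_n + h·k1); state_{n+1} = state_n + (h/2)·(k1 + k2).
0.000000: (-1.170000, -0.800000)
  k1 = (-2.136420, 2.178400)
  predictor → (-1.511827, -0.451456)
  k2 = (-2.539282, 1.368203)
  → (-1.544056, -0.516272)
0.160000: (-1.544056, -0.516272)
  k1 = (-2.635448, 1.579611)
  predictor → (-1.965728, -0.263534)
  k2 = (-3.146510, 0.906334)
  → (-2.006613, -0.317396)
(x(0.32), y(0.32)) ≈ (-2.0066, -0.3174)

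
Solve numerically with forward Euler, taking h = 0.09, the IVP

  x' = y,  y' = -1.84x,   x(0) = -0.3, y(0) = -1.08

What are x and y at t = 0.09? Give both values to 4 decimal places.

Euler on (x,y): x_{n+1} = x_n + h·x', y_{n+1} = y_n + h·y'.
0.000000: (-0.300000, -1.080000); f=(-1.080000, 0.552000) → (-0.397200, -1.030320)
(x(0.09), y(0.09)) ≈ (-0.3972, -1.0303)

-0.3972, -1.0303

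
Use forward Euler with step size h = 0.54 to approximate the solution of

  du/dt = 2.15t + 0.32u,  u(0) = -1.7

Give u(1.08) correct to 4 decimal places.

Euler: u_{n+1} = u_n + h·f(t_n, u_n).
t=0.000000, u=-1.700000: f=-0.544000 → u ← -1.700000 + 0.54·(-0.544000) = -1.993760
t=0.540000, u=-1.993760: f=0.522997 → u ← -1.993760 + 0.54·0.522997 = -1.711342
u(1.08) ≈ -1.7113

-1.7113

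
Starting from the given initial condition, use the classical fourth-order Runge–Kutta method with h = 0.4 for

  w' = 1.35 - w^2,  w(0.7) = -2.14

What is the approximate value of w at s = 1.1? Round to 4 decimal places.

-7.1350

RK4: k1 = f(s_n, w_n); k2 = f(s_n + h/2, w_n + (h/2)·k1); k3 = f(s_n + h/2, w_n + (h/2)·k2); k4 = f(s_n + h, w_n + h·k3); w_{n+1} = w_n + (h/6)·(k1 + 2k2 + 2k3 + k4).
s=0.700000, w=-2.140000:
  k1 = f(0.700000, -2.140000) = -3.229600
  k2 = f(0.900000, -2.785920) = -6.411350
  k3 = f(0.900000, -3.422270) = -10.361932
  k4 = f(1.100000, -6.284773) = -38.148371
  w ← -2.140000 + (0.4/6)·(k1 + 2k2 + 2k3 + k4) = -7.134969
w(1.1) ≈ -7.1350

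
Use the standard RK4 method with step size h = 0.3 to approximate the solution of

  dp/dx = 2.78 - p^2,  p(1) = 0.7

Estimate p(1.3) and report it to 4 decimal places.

1.2301

RK4: k1 = f(x_n, p_n); k2 = f(x_n + h/2, p_n + (h/2)·k1); k3 = f(x_n + h/2, p_n + (h/2)·k2); k4 = f(x_n + h, p_n + h·k3); p_{n+1} = p_n + (h/6)·(k1 + 2k2 + 2k3 + k4).
x=1.000000, p=0.700000:
  k1 = f(1.000000, 0.700000) = 2.290000
  k2 = f(1.150000, 1.043500) = 1.691108
  k3 = f(1.150000, 0.953666) = 1.870521
  k4 = f(1.300000, 1.261156) = 1.189485
  p ← 0.700000 + (0.3/6)·(k1 + 2k2 + 2k3 + k4) = 1.230137
p(1.3) ≈ 1.2301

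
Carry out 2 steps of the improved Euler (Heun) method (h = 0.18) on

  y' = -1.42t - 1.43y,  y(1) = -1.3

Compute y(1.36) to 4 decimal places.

Heun: k1 = f(t_n, y_n); k2 = f(t_n + h, y_n + h·k1); y_{n+1} = y_n + (h/2)·(k1 + k2).
t=1.000000, y=-1.300000:
  k1 = f(1.000000, -1.300000) = 0.439000
  k2 = f(1.180000, -1.220980) = 0.070401
  y ← -1.300000 + (0.18/2)·(0.439000 + 0.070401) = -1.254154
t=1.180000, y=-1.254154:
  k1 = f(1.180000, -1.254154) = 0.117840
  k2 = f(1.360000, -1.232943) = -0.168092
  y ← -1.254154 + (0.18/2)·(0.117840 + (-0.168092)) = -1.258677
y(1.36) ≈ -1.2587

-1.2587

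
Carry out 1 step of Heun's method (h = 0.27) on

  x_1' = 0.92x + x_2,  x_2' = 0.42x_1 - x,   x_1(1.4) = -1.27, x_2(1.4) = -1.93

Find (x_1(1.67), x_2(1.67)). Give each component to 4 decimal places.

-1.4803, -2.4983

Heun on (x_1,x_2): k1 = f(x_n, state_n); k2 = f(x_n + h, state_n + h·k1); state_{n+1} = state_n + (h/2)·(k1 + k2).
1.400000: (-1.270000, -1.930000)
  k1 = (-0.642000, -1.933400)
  predictor → (-1.443340, -2.452018)
  k2 = (-0.915618, -2.276203)
  → (-1.480278, -2.498296)
(x_1(1.67), x_2(1.67)) ≈ (-1.4803, -2.4983)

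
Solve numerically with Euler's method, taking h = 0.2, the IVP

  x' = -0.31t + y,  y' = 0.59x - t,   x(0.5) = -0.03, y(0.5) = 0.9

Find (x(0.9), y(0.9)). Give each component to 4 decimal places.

0.2349, 0.6705

Euler on (x,y): x_{n+1} = x_n + h·x', y_{n+1} = y_n + h·y'.
0.500000: (-0.030000, 0.900000); f=(0.745000, -0.517700) → (0.119000, 0.796460)
0.700000: (0.119000, 0.796460); f=(0.579460, -0.629790) → (0.234892, 0.670502)
(x(0.9), y(0.9)) ≈ (0.2349, 0.6705)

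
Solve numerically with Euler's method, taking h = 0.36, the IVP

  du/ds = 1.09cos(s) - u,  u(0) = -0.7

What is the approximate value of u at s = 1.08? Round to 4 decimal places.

0.5073

Euler: u_{n+1} = u_n + h·f(s_n, u_n).
s=0.000000, u=-0.700000: f=1.790000 → u ← -0.700000 + 0.36·1.790000 = -0.055600
s=0.360000, u=-0.055600: f=1.075728 → u ← -0.055600 + 0.36·1.075728 = 0.331662
s=0.720000, u=0.331662: f=0.487806 → u ← 0.331662 + 0.36·0.487806 = 0.507272
u(1.08) ≈ 0.5073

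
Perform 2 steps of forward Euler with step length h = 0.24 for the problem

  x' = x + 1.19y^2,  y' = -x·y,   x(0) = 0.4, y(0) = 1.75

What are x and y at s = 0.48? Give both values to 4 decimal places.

2.4144, 1.0616

Euler on (x,y): x_{n+1} = x_n + h·x', y_{n+1} = y_n + h·y'.
0.000000: (0.400000, 1.750000); f=(4.044375, -0.700000) → (1.370650, 1.582000)
0.240000: (1.370650, 1.582000); f=(4.348892, -2.168368) → (2.414384, 1.061592)
(x(0.48), y(0.48)) ≈ (2.4144, 1.0616)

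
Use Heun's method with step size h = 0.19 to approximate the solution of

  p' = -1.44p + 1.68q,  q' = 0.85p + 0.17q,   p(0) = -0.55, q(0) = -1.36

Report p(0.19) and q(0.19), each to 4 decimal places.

Heun on (p,q): k1 = f(t_n, state_n); k2 = f(t_n + h, state_n + h·k1); state_{n+1} = state_n + (h/2)·(k1 + k2).
0.000000: (-0.550000, -1.360000)
  k1 = (-1.492800, -0.698700)
  predictor → (-0.833632, -1.492753)
  k2 = (-1.307395, -0.962355)
  → (-0.816019, -1.517800)
(p(0.19), q(0.19)) ≈ (-0.8160, -1.5178)

-0.8160, -1.5178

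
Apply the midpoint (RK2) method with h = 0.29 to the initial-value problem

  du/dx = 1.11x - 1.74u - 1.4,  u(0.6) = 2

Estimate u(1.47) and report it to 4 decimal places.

Midpoint: k1 = f(x_n, u_n); k2 = f(x_n + h/2, u_n + (h/2)·k1); u_{n+1} = u_n + h·k2.
x=0.600000, u=2.000000:
  k1 = f(0.600000, 2.000000) = -4.214000
  k2 = f(0.745000, 1.388970) = -2.989858
  u ← 2.000000 + 0.29·(-2.989858) = 1.132941
x=0.890000, u=1.132941:
  k1 = f(0.890000, 1.132941) = -2.383418
  k2 = f(1.035000, 0.787346) = -1.621131
  u ← 1.132941 + 0.29·(-1.621131) = 0.662813
x=1.180000, u=0.662813:
  k1 = f(1.180000, 0.662813) = -1.243495
  k2 = f(1.325000, 0.482506) = -0.768811
  u ← 0.662813 + 0.29·(-0.768811) = 0.439858
u(1.47) ≈ 0.4399

0.4399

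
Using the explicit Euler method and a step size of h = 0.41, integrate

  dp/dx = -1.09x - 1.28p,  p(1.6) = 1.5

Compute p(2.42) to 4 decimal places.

-0.8993

Euler: p_{n+1} = p_n + h·f(x_n, p_n).
x=1.600000, p=1.500000: f=-3.664000 → p ← 1.500000 + 0.41·(-3.664000) = -0.002240
x=2.010000, p=-0.002240: f=-2.188033 → p ← -0.002240 + 0.41·(-2.188033) = -0.899333
p(2.42) ≈ -0.8993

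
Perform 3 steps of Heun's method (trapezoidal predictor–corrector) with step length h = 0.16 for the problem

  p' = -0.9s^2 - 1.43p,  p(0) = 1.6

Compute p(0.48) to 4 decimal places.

Heun: k1 = f(s_n, p_n); k2 = f(s_n + h, p_n + h·k1); p_{n+1} = p_n + (h/2)·(k1 + k2).
s=0.000000, p=1.600000:
  k1 = f(0.000000, 1.600000) = -2.288000
  k2 = f(0.160000, 1.233920) = -1.787546
  p ← 1.600000 + (0.16/2)·(-2.288000 + (-1.787546)) = 1.273956
s=0.160000, p=1.273956:
  k1 = f(0.160000, 1.273956) = -1.844798
  k2 = f(0.320000, 0.978789) = -1.491828
  p ← 1.273956 + (0.16/2)·(-1.844798 + (-1.491828)) = 1.007026
s=0.320000, p=1.007026:
  k1 = f(0.320000, 1.007026) = -1.532208
  k2 = f(0.480000, 0.761873) = -1.296839
  p ← 1.007026 + (0.16/2)·(-1.532208 + (-1.296839)) = 0.780703
p(0.48) ≈ 0.7807

0.7807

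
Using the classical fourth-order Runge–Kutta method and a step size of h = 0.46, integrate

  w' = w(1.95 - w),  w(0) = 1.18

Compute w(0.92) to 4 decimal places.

RK4: k1 = f(x_n, w_n); k2 = f(x_n + h/2, w_n + (h/2)·k1); k3 = f(x_n + h/2, w_n + (h/2)·k2); k4 = f(x_n + h, w_n + h·k3); w_{n+1} = w_n + (h/6)·(k1 + 2k2 + 2k3 + k4).
x=0.000000, w=1.180000:
  k1 = f(0.000000, 1.180000) = 0.908600
  k2 = f(0.230000, 1.388978) = 0.779247
  k3 = f(0.230000, 1.359227) = 0.802995
  k4 = f(0.460000, 1.549378) = 0.620715
  w ← 1.180000 + (0.46/6)·(k1 + 2k2 + 2k3 + k4) = 1.539858
x=0.460000, w=1.539858:
  k1 = f(0.460000, 1.539858) = 0.631561
  k2 = f(0.690000, 1.685117) = 0.446359
  k3 = f(0.690000, 1.642521) = 0.505041
  k4 = f(0.920000, 1.772177) = 0.315134
  w ← 1.539858 + (0.46/6)·(k1 + 2k2 + 2k3 + k4) = 1.758319
w(0.92) ≈ 1.7583

1.7583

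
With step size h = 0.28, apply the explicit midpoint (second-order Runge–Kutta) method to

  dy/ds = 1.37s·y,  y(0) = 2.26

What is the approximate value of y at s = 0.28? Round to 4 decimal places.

Midpoint: k1 = f(s_n, y_n); k2 = f(s_n + h/2, y_n + (h/2)·k1); y_{n+1} = y_n + h·k2.
s=0.000000, y=2.260000:
  k1 = f(0.000000, 2.260000) = 0.000000
  k2 = f(0.140000, 2.260000) = 0.433468
  y ← 2.260000 + 0.28·0.433468 = 2.381371
y(0.28) ≈ 2.3814

2.3814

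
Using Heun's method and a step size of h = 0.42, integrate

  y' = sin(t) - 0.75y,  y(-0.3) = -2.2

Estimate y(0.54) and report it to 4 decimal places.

-1.0748

Heun: k1 = f(t_n, y_n); k2 = f(t_n + h, y_n + h·k1); y_{n+1} = y_n + (h/2)·(k1 + k2).
t=-0.300000, y=-2.200000:
  k1 = f(-0.300000, -2.200000) = 1.354480
  k2 = f(0.120000, -1.631118) = 1.343051
  y ← -2.200000 + (0.42/2)·(1.354480 + 1.343051) = -1.633519
t=0.120000, y=-1.633519:
  k1 = f(0.120000, -1.633519) = 1.344851
  k2 = f(0.540000, -1.068681) = 1.315647
  y ← -1.633519 + (0.42/2)·(1.344851 + 1.315647) = -1.074814
y(0.54) ≈ -1.0748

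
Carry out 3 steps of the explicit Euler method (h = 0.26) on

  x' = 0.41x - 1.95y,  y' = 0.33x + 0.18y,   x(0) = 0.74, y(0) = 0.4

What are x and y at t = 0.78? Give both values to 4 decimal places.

Euler on (x,y): x_{n+1} = x_n + h·x', y_{n+1} = y_n + h·y'.
0.000000: (0.740000, 0.400000); f=(-0.476600, 0.316200) → (0.616084, 0.482212)
0.260000: (0.616084, 0.482212); f=(-0.687719, 0.290106) → (0.437277, 0.557640)
0.520000: (0.437277, 0.557640); f=(-0.908113, 0.244677) → (0.201168, 0.621255)
(x(0.78), y(0.78)) ≈ (0.2012, 0.6213)

0.2012, 0.6213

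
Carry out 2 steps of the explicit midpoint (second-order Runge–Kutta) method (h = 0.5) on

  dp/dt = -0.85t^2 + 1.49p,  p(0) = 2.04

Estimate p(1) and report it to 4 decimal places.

8.0124

Midpoint: k1 = f(t_n, p_n); k2 = f(t_n + h/2, p_n + (h/2)·k1); p_{n+1} = p_n + h·k2.
t=0.000000, p=2.040000:
  k1 = f(0.000000, 2.040000) = 3.039600
  k2 = f(0.250000, 2.799900) = 4.118726
  p ← 2.040000 + 0.5·4.118726 = 4.099363
t=0.500000, p=4.099363:
  k1 = f(0.500000, 4.099363) = 5.895551
  k2 = f(0.750000, 5.573251) = 7.826019
  p ← 4.099363 + 0.5·7.826019 = 8.012372
p(1) ≈ 8.0124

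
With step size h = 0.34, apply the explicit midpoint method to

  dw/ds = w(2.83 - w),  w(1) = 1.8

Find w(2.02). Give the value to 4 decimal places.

Midpoint: k1 = f(s_n, w_n); k2 = f(s_n + h/2, w_n + (h/2)·k1); w_{n+1} = w_n + h·k2.
s=1.000000, w=1.800000:
  k1 = f(1.000000, 1.800000) = 1.854000
  k2 = f(1.170000, 2.115180) = 1.511973
  w ← 1.800000 + 0.34·1.511973 = 2.314071
s=1.340000, w=2.314071:
  k1 = f(1.340000, 2.314071) = 1.193897
  k2 = f(1.510000, 2.517033) = 0.787748
  w ← 2.314071 + 0.34·0.787748 = 2.581905
s=1.680000, w=2.581905:
  k1 = f(1.680000, 2.581905) = 0.640558
  k2 = f(1.850000, 2.690800) = 0.374560
  w ← 2.581905 + 0.34·0.374560 = 2.709255
w(2.02) ≈ 2.7093

2.7093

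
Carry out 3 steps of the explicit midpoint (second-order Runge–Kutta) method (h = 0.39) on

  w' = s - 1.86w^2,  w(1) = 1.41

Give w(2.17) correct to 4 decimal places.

Midpoint: k1 = f(s_n, w_n); k2 = f(s_n + h/2, w_n + (h/2)·k1); w_{n+1} = w_n + h·k2.
s=1.000000, w=1.410000:
  k1 = f(1.000000, 1.410000) = -2.697866
  k2 = f(1.195000, 0.883916) = -0.258232
  w ← 1.410000 + 0.39·(-0.258232) = 1.309289
s=1.390000, w=1.309289:
  k1 = f(1.390000, 1.309289) = -1.798484
  k2 = f(1.585000, 0.958585) = -0.124127
  w ← 1.309289 + 0.39·(-0.124127) = 1.260880
s=1.780000, w=1.260880:
  k1 = f(1.780000, 1.260880) = -1.177062
  k2 = f(1.975000, 1.031353) = -0.003461
  w ← 1.260880 + 0.39·(-0.003461) = 1.259530
w(2.17) ≈ 1.2595

1.2595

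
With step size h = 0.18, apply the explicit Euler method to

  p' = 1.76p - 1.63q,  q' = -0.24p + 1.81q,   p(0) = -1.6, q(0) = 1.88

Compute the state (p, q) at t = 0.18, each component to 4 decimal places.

Euler on (p,q): p_{n+1} = p_n + h·p', q_{n+1} = q_n + h·q'.
0.000000: (-1.600000, 1.880000); f=(-5.880400, 3.786800) → (-2.658472, 2.561624)
(p(0.18), q(0.18)) ≈ (-2.6585, 2.5616)

-2.6585, 2.5616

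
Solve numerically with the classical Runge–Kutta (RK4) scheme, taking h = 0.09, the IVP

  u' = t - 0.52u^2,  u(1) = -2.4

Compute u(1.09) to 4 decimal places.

RK4: k1 = f(t_n, u_n); k2 = f(t_n + h/2, u_n + (h/2)·k1); k3 = f(t_n + h/2, u_n + (h/2)·k2); k4 = f(t_n + h, u_n + h·k3); u_{n+1} = u_n + (h/6)·(k1 + 2k2 + 2k3 + k4).
t=1.000000, u=-2.400000:
  k1 = f(1.000000, -2.400000) = -1.995200
  k2 = f(1.045000, -2.489784) = -2.178493
  k3 = f(1.045000, -2.498032) = -2.199886
  k4 = f(1.090000, -2.597990) = -2.419766
  u ← -2.400000 + (0.09/6)·(k1 + 2k2 + 2k3 + k4) = -2.597576
u(1.09) ≈ -2.5976

-2.5976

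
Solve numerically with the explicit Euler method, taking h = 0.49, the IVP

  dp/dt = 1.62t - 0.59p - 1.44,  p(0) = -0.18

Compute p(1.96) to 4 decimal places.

0.0532

Euler: p_{n+1} = p_n + h·f(t_n, p_n).
t=0.000000, p=-0.180000: f=-1.333800 → p ← -0.180000 + 0.49·(-1.333800) = -0.833562
t=0.490000, p=-0.833562: f=-0.154398 → p ← -0.833562 + 0.49·(-0.154398) = -0.909217
t=0.980000, p=-0.909217: f=0.684038 → p ← -0.909217 + 0.49·0.684038 = -0.574039
t=1.470000, p=-0.574039: f=1.280083 → p ← -0.574039 + 0.49·1.280083 = 0.053202
p(1.96) ≈ 0.0532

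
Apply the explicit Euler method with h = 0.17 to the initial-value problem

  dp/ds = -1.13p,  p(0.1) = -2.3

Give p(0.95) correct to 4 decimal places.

Euler: p_{n+1} = p_n + h·f(s_n, p_n).
s=0.100000, p=-2.300000: f=2.599000 → p ← -2.300000 + 0.17·2.599000 = -1.858170
s=0.270000, p=-1.858170: f=2.099732 → p ← -1.858170 + 0.17·2.099732 = -1.501216
s=0.440000, p=-1.501216: f=1.696374 → p ← -1.501216 + 0.17·1.696374 = -1.212832
s=0.610000, p=-1.212832: f=1.370500 → p ← -1.212832 + 0.17·1.370500 = -0.979847
s=0.780000, p=-0.979847: f=1.107227 → p ← -0.979847 + 0.17·1.107227 = -0.791618
p(0.95) ≈ -0.7916

-0.7916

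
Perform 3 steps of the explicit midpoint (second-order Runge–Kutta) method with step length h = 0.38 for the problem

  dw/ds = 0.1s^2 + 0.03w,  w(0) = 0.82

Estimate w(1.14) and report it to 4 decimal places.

Midpoint: k1 = f(s_n, w_n); k2 = f(s_n + h/2, w_n + (h/2)·k1); w_{n+1} = w_n + h·k2.
s=0.000000, w=0.820000:
  k1 = f(0.000000, 0.820000) = 0.024600
  k2 = f(0.190000, 0.824674) = 0.028350
  w ← 0.820000 + 0.38·0.028350 = 0.830773
s=0.380000, w=0.830773:
  k1 = f(0.380000, 0.830773) = 0.039363
  k2 = f(0.570000, 0.838252) = 0.057638
  w ← 0.830773 + 0.38·0.057638 = 0.852675
s=0.760000, w=0.852675:
  k1 = f(0.760000, 0.852675) = 0.083340
  k2 = f(0.950000, 0.868510) = 0.116305
  w ← 0.852675 + 0.38·0.116305 = 0.896871
w(1.14) ≈ 0.8969

0.8969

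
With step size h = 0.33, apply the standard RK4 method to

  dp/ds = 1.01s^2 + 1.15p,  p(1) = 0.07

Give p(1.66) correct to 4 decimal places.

RK4: k1 = f(s_n, p_n); k2 = f(s_n + h/2, p_n + (h/2)·k1); k3 = f(s_n + h/2, p_n + (h/2)·k2); k4 = f(s_n + h, p_n + h·k3); p_{n+1} = p_n + (h/6)·(k1 + 2k2 + 2k3 + k4).
s=1.000000, p=0.070000:
  k1 = f(1.000000, 0.070000) = 1.090500
  k2 = f(1.165000, 0.249933) = 1.658220
  k3 = f(1.165000, 0.343606) = 1.765944
  k4 = f(1.330000, 0.652762) = 2.537265
  p ← 0.070000 + (0.33/6)·(k1 + 2k2 + 2k3 + k4) = 0.646185
s=1.330000, p=0.646185:
  k1 = f(1.330000, 0.646185) = 2.529702
  k2 = f(1.495000, 1.063586) = 3.480499
  k3 = f(1.495000, 1.220467) = 3.660913
  k4 = f(1.660000, 1.854286) = 4.915585
  p ← 0.646185 + (0.33/6)·(k1 + 2k2 + 2k3 + k4) = 1.841231
p(1.66) ≈ 1.8412

1.8412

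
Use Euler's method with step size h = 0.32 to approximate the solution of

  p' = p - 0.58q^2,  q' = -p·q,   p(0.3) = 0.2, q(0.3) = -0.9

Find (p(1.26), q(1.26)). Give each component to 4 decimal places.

-0.0981, -0.8070

Euler on (p,q): p_{n+1} = p_n + h·p', q_{n+1} = q_n + h·q'.
0.300000: (0.200000, -0.900000); f=(-0.269800, 0.180000) → (0.113664, -0.842400)
0.620000: (0.113664, -0.842400); f=(-0.297926, 0.095751) → (0.018328, -0.811760)
0.940000: (0.018328, -0.811760); f=(-0.363866, 0.014878) → (-0.098109, -0.806999)
(p(1.26), q(1.26)) ≈ (-0.0981, -0.8070)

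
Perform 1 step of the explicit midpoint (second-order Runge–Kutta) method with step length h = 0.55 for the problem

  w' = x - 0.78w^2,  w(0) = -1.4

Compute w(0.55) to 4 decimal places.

Midpoint: k1 = f(x_n, w_n); k2 = f(x_n + h/2, w_n + (h/2)·k1); w_{n+1} = w_n + h·k2.
x=0.000000, w=-1.400000:
  k1 = f(0.000000, -1.400000) = -1.528800
  k2 = f(0.275000, -1.820420) = -2.309865
  w ← -1.400000 + 0.55·(-2.309865) = -2.670426
w(0.55) ≈ -2.6704

-2.6704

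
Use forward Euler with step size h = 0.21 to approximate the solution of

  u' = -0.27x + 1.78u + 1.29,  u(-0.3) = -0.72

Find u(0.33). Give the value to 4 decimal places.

-0.6802

Euler: u_{n+1} = u_n + h·f(x_n, u_n).
x=-0.300000, u=-0.720000: f=0.089400 → u ← -0.720000 + 0.21·0.089400 = -0.701226
x=-0.090000, u=-0.701226: f=0.066118 → u ← -0.701226 + 0.21·0.066118 = -0.687341
x=0.120000, u=-0.687341: f=0.034133 → u ← -0.687341 + 0.21·0.034133 = -0.680173
u(0.33) ≈ -0.6802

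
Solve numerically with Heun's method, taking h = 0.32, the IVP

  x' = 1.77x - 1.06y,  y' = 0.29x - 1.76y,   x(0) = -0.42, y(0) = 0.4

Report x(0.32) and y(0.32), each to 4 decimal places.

Heun on (x,y): k1 = f(t_n, state_n); k2 = f(t_n + h, state_n + h·k1); state_{n+1} = state_n + (h/2)·(k1 + k2).
0.000000: (-0.420000, 0.400000)
  k1 = (-1.167400, -0.825800)
  predictor → (-0.793568, 0.135744)
  k2 = (-1.548504, -0.469044)
  → (-0.854545, 0.192825)
(x(0.32), y(0.32)) ≈ (-0.8545, 0.1928)

-0.8545, 0.1928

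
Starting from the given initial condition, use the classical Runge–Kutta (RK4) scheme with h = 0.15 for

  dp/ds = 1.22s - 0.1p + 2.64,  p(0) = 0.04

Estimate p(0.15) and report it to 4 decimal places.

RK4: k1 = f(s_n, p_n); k2 = f(s_n + h/2, p_n + (h/2)·k1); k3 = f(s_n + h/2, p_n + (h/2)·k2); k4 = f(s_n + h, p_n + h·k3); p_{n+1} = p_n + (h/6)·(k1 + 2k2 + 2k3 + k4).
s=0.000000, p=0.040000:
  k1 = f(0.000000, 0.040000) = 2.636000
  k2 = f(0.075000, 0.237700) = 2.707730
  k3 = f(0.075000, 0.243080) = 2.707192
  k4 = f(0.150000, 0.446079) = 2.778392
  p ← 0.040000 + (0.15/6)·(k1 + 2k2 + 2k3 + k4) = 0.446106
p(0.15) ≈ 0.4461

0.4461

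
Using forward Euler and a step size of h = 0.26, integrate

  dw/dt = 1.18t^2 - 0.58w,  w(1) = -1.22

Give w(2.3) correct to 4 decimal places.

2.5325

Euler: w_{n+1} = w_n + h·f(t_n, w_n).
t=1.000000, w=-1.220000: f=1.887600 → w ← -1.220000 + 0.26·1.887600 = -0.729224
t=1.260000, w=-0.729224: f=2.296318 → w ← -0.729224 + 0.26·2.296318 = -0.132181
t=1.520000, w=-0.132181: f=2.802937 → w ← -0.132181 + 0.26·2.802937 = 0.596582
t=1.780000, w=0.596582: f=3.392694 → w ← 0.596582 + 0.26·3.392694 = 1.478683
t=2.040000, w=1.478683: f=4.053052 → w ← 1.478683 + 0.26·4.053052 = 2.532476
w(2.3) ≈ 2.5325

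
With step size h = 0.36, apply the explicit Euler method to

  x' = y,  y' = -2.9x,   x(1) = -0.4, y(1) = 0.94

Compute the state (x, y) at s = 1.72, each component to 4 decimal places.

0.4271, 1.4219

Euler on (x,y): x_{n+1} = x_n + h·x', y_{n+1} = y_n + h·y'.
1.000000: (-0.400000, 0.940000); f=(0.940000, 1.160000) → (-0.061600, 1.357600)
1.360000: (-0.061600, 1.357600); f=(1.357600, 0.178640) → (0.427136, 1.421910)
(x(1.72), y(1.72)) ≈ (0.4271, 1.4219)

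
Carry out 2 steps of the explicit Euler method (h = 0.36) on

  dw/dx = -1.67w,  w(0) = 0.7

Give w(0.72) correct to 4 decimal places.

Euler: w_{n+1} = w_n + h·f(x_n, w_n).
x=0.000000, w=0.700000: f=-1.169000 → w ← 0.700000 + 0.36·(-1.169000) = 0.279160
x=0.360000, w=0.279160: f=-0.466197 → w ← 0.279160 + 0.36·(-0.466197) = 0.111329
w(0.72) ≈ 0.1113

0.1113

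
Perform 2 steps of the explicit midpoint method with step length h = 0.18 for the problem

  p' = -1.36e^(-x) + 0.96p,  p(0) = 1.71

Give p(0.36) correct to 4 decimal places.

Midpoint: k1 = f(x_n, p_n); k2 = f(x_n + h/2, p_n + (h/2)·k1); p_{n+1} = p_n + h·k2.
x=0.000000, p=1.710000:
  k1 = f(0.000000, 1.710000) = 0.281600
  k2 = f(0.090000, 1.735344) = 0.422984
  p ← 1.710000 + 0.18·0.422984 = 1.786137
x=0.180000, p=1.786137:
  k1 = f(0.180000, 1.786137) = 0.578724
  k2 = f(0.270000, 1.838222) = 0.726497
  p ← 1.786137 + 0.18·0.726497 = 1.916907
p(0.36) ≈ 1.9169

1.9169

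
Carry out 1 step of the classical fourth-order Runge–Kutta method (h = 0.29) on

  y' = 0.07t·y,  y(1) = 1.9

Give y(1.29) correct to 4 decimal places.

RK4: k1 = f(t_n, y_n); k2 = f(t_n + h/2, y_n + (h/2)·k1); k3 = f(t_n + h/2, y_n + (h/2)·k2); k4 = f(t_n + h, y_n + h·k3); y_{n+1} = y_n + (h/6)·(k1 + 2k2 + 2k3 + k4).
t=1.000000, y=1.900000:
  k1 = f(1.000000, 1.900000) = 0.133000
  k2 = f(1.145000, 1.919285) = 0.153831
  k3 = f(1.145000, 1.922305) = 0.154073
  k4 = f(1.290000, 1.944681) = 0.175605
  y ← 1.900000 + (0.29/6)·(k1 + 2k2 + 2k3 + k4) = 1.944680
y(1.29) ≈ 1.9447

1.9447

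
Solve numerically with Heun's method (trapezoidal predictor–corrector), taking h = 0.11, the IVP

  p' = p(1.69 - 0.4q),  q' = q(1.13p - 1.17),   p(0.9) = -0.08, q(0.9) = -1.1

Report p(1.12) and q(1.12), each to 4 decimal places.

-0.1258, -0.8302

Heun on (p,q): k1 = f(s_n, state_n); k2 = f(s_n + h, state_n + h·k1); state_{n+1} = state_n + (h/2)·(k1 + k2).
0.900000: (-0.080000, -1.100000)
  k1 = (-0.170400, 1.386440)
  predictor → (-0.098744, -0.947492)
  k2 = (-0.204301, 1.214287)
  → (-0.100609, -0.956960)
1.010000: (-0.100609, -0.956960)
  k1 = (-0.208540, 1.228438)
  predictor → (-0.123548, -0.821832)
  k2 = (-0.249410, 1.076279)
  → (-0.125796, -0.830201)
(p(1.12), q(1.12)) ≈ (-0.1258, -0.8302)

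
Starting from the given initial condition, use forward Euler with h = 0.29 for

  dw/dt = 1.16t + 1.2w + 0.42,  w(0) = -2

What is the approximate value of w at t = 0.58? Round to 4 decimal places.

-3.2507

Euler: w_{n+1} = w_n + h·f(t_n, w_n).
t=0.000000, w=-2.000000: f=-1.980000 → w ← -2.000000 + 0.29·(-1.980000) = -2.574200
t=0.290000, w=-2.574200: f=-2.332640 → w ← -2.574200 + 0.29·(-2.332640) = -3.250666
w(0.58) ≈ -3.2507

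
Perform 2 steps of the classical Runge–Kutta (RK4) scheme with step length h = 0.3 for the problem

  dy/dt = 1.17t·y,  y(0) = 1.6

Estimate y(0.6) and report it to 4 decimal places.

1.9751

RK4: k1 = f(t_n, y_n); k2 = f(t_n + h/2, y_n + (h/2)·k1); k3 = f(t_n + h/2, y_n + (h/2)·k2); k4 = f(t_n + h, y_n + h·k3); y_{n+1} = y_n + (h/6)·(k1 + 2k2 + 2k3 + k4).
t=0.000000, y=1.600000:
  k1 = f(0.000000, 1.600000) = 0.000000
  k2 = f(0.150000, 1.600000) = 0.280800
  k3 = f(0.150000, 1.642120) = 0.288192
  k4 = f(0.300000, 1.686458) = 0.591947
  y ← 1.600000 + (0.3/6)·(k1 + 2k2 + 2k3 + k4) = 1.686497
t=0.300000, y=1.686497:
  k1 = f(0.300000, 1.686497) = 0.591960
  k2 = f(0.450000, 1.775291) = 0.934690
  k3 = f(0.450000, 1.826700) = 0.961758
  k4 = f(0.600000, 1.975024) = 1.386467
  y ← 1.686497 + (0.3/6)·(k1 + 2k2 + 2k3 + k4) = 1.975063
y(0.6) ≈ 1.9751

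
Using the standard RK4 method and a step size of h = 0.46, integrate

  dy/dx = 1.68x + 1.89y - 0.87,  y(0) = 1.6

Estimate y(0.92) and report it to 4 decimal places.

8.2969

RK4: k1 = f(x_n, y_n); k2 = f(x_n + h/2, y_n + (h/2)·k1); k3 = f(x_n + h/2, y_n + (h/2)·k2); k4 = f(x_n + h, y_n + h·k3); y_{n+1} = y_n + (h/6)·(k1 + 2k2 + 2k3 + k4).
x=0.000000, y=1.600000:
  k1 = f(0.000000, 1.600000) = 2.154000
  k2 = f(0.230000, 2.095420) = 3.476744
  k3 = f(0.230000, 2.399651) = 4.051741
  k4 = f(0.460000, 3.463801) = 6.449383
  y ← 1.600000 + (0.46/6)·(k1 + 2k2 + 2k3 + k4) = 3.413960
x=0.460000, y=3.413960:
  k1 = f(0.460000, 3.413960) = 6.355185
  k2 = f(0.690000, 4.875653) = 9.504184
  k3 = f(0.690000, 5.599923) = 10.873054
  k4 = f(0.920000, 8.415565) = 16.581018
  y ← 3.413960 + (0.46/6)·(k1 + 2k2 + 2k3 + k4) = 8.296912
y(0.92) ≈ 8.2969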